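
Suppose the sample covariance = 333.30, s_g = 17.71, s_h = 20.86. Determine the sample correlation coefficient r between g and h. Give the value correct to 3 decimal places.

0.902

r = Cov(g,h) / (s_g · s_h) = 333.30 / (17.71 × 20.86)
  = 333.30 / 369.4306 ≈ 0.902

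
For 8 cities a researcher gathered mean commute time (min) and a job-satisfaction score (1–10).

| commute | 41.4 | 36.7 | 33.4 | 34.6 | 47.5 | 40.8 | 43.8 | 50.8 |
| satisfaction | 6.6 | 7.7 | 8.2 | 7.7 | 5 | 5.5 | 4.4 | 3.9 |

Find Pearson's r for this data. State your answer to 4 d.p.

n = 8, Σx = 329, Σy = 49, Σx² = 13793.54, Σy² = 319.2, Σxy = 1948.87
nΣxy − ΣxΣy = 15590.96 − 16121 = -530.04
nΣx² − (Σx)² = 110348.32 − 108241 = 2107.32; nΣy² − (Σy)² = 2553.6 − 2401 = 152.6
r = -530.04 / √(2107.32 × 152.6) = -530.04 / 567.0776 ≈ -0.9347

-0.9347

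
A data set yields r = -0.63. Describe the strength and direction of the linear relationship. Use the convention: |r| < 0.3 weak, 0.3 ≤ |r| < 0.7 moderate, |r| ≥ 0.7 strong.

r = -0.63 < 0 so the relationship is negative.
|r| = 0.63, which falls in the moderate range.

moderate negative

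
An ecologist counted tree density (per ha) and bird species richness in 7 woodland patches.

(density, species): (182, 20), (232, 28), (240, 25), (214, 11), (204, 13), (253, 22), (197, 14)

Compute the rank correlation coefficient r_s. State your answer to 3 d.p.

Rank density: 1, 5, 6, 4, 3, 7, 2
Rank species: 4, 7, 6, 1, 2, 5, 3
d = rank(density) − rank(species): -3, -2, 0, 3, 1, 2, -1; Σd² = 28
ρ = 1 − 6Σd² / [n(n²−1)] = 1 − 6×28 / (7×48) = 1 − 168/336 ≈ 0.500

0.500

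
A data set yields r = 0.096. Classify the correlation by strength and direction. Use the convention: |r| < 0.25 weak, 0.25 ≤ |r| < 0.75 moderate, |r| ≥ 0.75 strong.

r = 0.096 > 0 so the relationship is positive.
|r| = 0.096, which falls in the weak range.

weak positive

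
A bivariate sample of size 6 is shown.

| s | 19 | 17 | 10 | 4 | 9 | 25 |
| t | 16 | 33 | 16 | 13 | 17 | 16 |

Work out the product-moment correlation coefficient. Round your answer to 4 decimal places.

0.2732

n = 6, Σs = 84, Σt = 111, Σs² = 1472, Σt² = 2315, Σst = 1630
nΣst − ΣsΣt = 9780 − 9324 = 456
nΣs² − (Σs)² = 8832 − 7056 = 1776; nΣt² − (Σt)² = 13890 − 12321 = 1569
r = 456 / √(1776 × 1569) = 456 / 1669.2945 ≈ 0.2732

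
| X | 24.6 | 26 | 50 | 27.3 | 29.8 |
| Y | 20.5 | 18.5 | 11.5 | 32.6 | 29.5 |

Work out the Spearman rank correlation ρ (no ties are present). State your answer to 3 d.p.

Rank X: 1, 2, 5, 3, 4
Rank Y: 3, 2, 1, 5, 4
d = rank(X) − rank(Y): -2, 0, 4, -2, 0; Σd² = 24
ρ = 1 − 6Σd² / [n(n²−1)] = 1 − 6×24 / (5×24) = 1 − 144/120 ≈ -0.200

-0.200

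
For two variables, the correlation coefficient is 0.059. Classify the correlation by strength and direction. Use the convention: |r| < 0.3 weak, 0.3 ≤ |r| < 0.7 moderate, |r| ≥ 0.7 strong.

r = 0.059 > 0 so the relationship is positive.
|r| = 0.059, which falls in the weak range.

weak positive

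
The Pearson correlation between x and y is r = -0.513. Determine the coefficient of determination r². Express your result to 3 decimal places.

0.263

r² = (-0.513)² = 0.263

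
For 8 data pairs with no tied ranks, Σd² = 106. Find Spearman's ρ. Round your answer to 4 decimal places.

-0.2619

ρ = 1 − 6Σd² / [n(n²−1)] = 1 − 6×106 / (8×63)
  = 1 − 636/504 = 1 − 1.26190 ≈ -0.2619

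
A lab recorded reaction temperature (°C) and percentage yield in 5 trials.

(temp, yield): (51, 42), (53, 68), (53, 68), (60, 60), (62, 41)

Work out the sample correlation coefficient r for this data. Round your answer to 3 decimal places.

-0.291

n = 5, Σx = 279, Σy = 279, Σx² = 15663, Σy² = 16293, Σxy = 15492
nΣxy − ΣxΣy = 77460 − 77841 = -381
nΣx² − (Σx)² = 78315 − 77841 = 474; nΣy² − (Σy)² = 81465 − 77841 = 3624
r = -381 / √(474 × 3624) = -381 / 1310.6395 ≈ -0.291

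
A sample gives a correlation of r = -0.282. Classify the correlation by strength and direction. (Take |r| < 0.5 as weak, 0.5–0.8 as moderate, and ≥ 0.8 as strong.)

weak negative

r = -0.282 < 0 so the relationship is negative.
|r| = 0.282, which falls in the weak range.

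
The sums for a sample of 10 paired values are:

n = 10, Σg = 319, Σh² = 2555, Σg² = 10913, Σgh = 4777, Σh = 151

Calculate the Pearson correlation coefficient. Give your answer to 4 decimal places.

r = (nΣgh − ΣgΣh) / √[(nΣg² − (Σg)²)(nΣh² − (Σh)²)]
Numerator: 10×4777 − 319×151 = -399
Denominator: √[(109130 − 101761)(25550 − 22801)] = √[7369 × 2749] = 4500.8200
r = -399 / 4500.8200 ≈ -0.0887

-0.0887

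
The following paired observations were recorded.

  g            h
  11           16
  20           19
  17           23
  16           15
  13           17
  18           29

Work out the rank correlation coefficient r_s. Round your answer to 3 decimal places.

Rank g: 1, 6, 4, 3, 2, 5
Rank h: 2, 4, 5, 1, 3, 6
d = rank(g) − rank(h): -1, 2, -1, 2, -1, -1; Σd² = 12
ρ = 1 − 6Σd² / [n(n²−1)] = 1 − 6×12 / (6×35) = 1 − 72/210 ≈ 0.657

0.657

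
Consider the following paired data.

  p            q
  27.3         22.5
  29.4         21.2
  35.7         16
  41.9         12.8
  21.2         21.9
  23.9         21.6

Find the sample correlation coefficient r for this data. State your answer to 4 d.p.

-0.9333

n = 6, Σp = 179.4, Σq = 116, Σp² = 5660.4, Σq² = 2321.7, Σpq = 3325.57
nΣpq − ΣpΣq = 19953.42 − 20810.4 = -856.98
nΣp² − (Σp)² = 33962.4 − 32184.36 = 1778.04; nΣq² − (Σq)² = 13930.2 − 13456 = 474.2
r = -856.98 / √(1778.04 × 474.2) = -856.98 / 918.2301 ≈ -0.9333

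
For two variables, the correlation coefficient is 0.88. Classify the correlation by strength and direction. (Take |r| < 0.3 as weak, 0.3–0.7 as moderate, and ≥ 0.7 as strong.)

r = 0.88 > 0 so the relationship is positive.
|r| = 0.88, which falls in the strong range.

strong positive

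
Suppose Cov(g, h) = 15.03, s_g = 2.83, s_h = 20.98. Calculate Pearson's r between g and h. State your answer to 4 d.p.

r = Cov(g,h) / (s_g · s_h) = 15.03 / (2.83 × 20.98)
  = 15.03 / 59.3734 ≈ 0.2531

0.2531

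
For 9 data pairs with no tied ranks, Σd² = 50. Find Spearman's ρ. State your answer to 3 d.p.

ρ = 1 − 6Σd² / [n(n²−1)] = 1 − 6×50 / (9×80)
  = 1 − 300/720 = 1 − 0.4167 ≈ 0.583

0.583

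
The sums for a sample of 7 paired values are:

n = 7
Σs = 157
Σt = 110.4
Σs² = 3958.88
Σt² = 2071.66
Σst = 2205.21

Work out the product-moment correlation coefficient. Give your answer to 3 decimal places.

-0.712

r = (nΣst − ΣsΣt) / √[(nΣs² − (Σs)²)(nΣt² − (Σt)²)]
Numerator: 7×2205.21 − 157×110.4 = -1896.33
Denominator: √[(27712.16 − 24649)(14501.62 − 12188.16)] = √[3063.16 × 2313.46] = 2662.0477
r = -1896.33 / 2662.0477 ≈ -0.712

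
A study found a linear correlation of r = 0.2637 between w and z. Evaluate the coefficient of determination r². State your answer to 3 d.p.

r² = (0.2637)² = 0.070

0.070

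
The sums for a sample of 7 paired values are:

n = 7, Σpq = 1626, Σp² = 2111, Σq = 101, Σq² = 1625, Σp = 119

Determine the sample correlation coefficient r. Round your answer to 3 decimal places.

-0.749

r = (nΣpq − ΣpΣq) / √[(nΣp² − (Σp)²)(nΣq² − (Σq)²)]
Numerator: 7×1626 − 119×101 = -637
Denominator: √[(14777 − 14161)(11375 − 10201)] = √[616 × 1174] = 850.4023
r = -637 / 850.4023 ≈ -0.749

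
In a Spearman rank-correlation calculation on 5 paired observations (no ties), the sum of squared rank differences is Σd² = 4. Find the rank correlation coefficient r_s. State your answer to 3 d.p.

ρ = 1 − 6Σd² / [n(n²−1)] = 1 − 6×4 / (5×24)
  = 1 − 24/120 = 1 − 0.2000 ≈ 0.800

0.800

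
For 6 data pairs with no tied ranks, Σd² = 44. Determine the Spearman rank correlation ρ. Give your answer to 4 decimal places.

-0.2571

ρ = 1 − 6Σd² / [n(n²−1)] = 1 − 6×44 / (6×35)
  = 1 − 264/210 = 1 − 1.25714 ≈ -0.2571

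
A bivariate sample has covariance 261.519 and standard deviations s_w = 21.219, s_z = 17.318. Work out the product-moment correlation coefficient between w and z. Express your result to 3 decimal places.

0.712

r = Cov(w,z) / (s_w · s_z) = 261.519 / (21.219 × 17.318)
  = 261.519 / 367.4706 ≈ 0.712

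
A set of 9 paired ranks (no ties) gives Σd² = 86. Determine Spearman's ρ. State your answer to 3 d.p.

ρ = 1 − 6Σd² / [n(n²−1)] = 1 − 6×86 / (9×80)
  = 1 − 516/720 = 1 − 0.7167 ≈ 0.283

0.283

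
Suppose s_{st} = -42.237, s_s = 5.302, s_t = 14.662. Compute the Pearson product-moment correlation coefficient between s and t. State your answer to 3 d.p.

r = Cov(s,t) / (s_s · s_t) = -42.237 / (5.302 × 14.662)
  = -42.237 / 77.7379 ≈ -0.543

-0.543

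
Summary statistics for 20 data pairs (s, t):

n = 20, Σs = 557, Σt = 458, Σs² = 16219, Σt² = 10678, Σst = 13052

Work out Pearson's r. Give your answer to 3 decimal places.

r = (nΣst − ΣsΣt) / √[(nΣs² − (Σs)²)(nΣt² − (Σt)²)]
Numerator: 20×13052 − 557×458 = 5934
Denominator: √[(324380 − 310249)(213560 − 209764)] = √[14131 × 3796] = 7324.0205
r = 5934 / 7324.0205 ≈ 0.810

0.810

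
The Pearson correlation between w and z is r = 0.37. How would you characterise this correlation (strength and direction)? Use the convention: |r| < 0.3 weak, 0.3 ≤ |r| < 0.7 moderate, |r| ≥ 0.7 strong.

r = 0.37 > 0 so the relationship is positive.
|r| = 0.37, which falls in the moderate range.

moderate positive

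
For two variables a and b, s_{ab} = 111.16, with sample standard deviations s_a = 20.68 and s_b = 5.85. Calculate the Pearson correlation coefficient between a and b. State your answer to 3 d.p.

r = Cov(a,b) / (s_a · s_b) = 111.16 / (20.68 × 5.85)
  = 111.16 / 120.9780 ≈ 0.919

0.919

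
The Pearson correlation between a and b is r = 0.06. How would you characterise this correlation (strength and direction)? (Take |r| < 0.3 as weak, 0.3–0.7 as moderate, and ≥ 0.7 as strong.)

r = 0.06 > 0 so the relationship is positive.
|r| = 0.06, which falls in the weak range.

weak positive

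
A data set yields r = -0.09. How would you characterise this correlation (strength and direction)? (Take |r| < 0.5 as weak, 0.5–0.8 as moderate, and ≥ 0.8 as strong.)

weak negative

r = -0.09 < 0 so the relationship is negative.
|r| = 0.09, which falls in the weak range.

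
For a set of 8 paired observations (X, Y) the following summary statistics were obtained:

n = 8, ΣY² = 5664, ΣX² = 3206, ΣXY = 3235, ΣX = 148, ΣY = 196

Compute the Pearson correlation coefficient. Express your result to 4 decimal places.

-0.6156

r = (nΣXY − ΣXΣY) / √[(nΣX² − (ΣX)²)(nΣY² − (ΣY)²)]
Numerator: 8×3235 − 148×196 = -3128
Denominator: √[(25648 − 21904)(45312 − 38416)] = √[3744 × 6896] = 5081.2030
r = -3128 / 5081.2030 ≈ -0.6156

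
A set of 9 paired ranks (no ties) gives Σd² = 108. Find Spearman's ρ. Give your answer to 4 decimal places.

ρ = 1 − 6Σd² / [n(n²−1)] = 1 − 6×108 / (9×80)
  = 1 − 648/720 = 1 − 0.90000 ≈ 0.1000

0.1000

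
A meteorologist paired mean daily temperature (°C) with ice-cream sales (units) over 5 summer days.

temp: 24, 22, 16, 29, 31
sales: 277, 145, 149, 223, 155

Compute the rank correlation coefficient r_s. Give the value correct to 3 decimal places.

0.500

Rank temp: 3, 2, 1, 4, 5
Rank sales: 5, 1, 2, 4, 3
d = rank(temp) − rank(sales): -2, 1, -1, 0, 2; Σd² = 10
ρ = 1 − 6Σd² / [n(n²−1)] = 1 − 6×10 / (5×24) = 1 − 60/120 ≈ 0.500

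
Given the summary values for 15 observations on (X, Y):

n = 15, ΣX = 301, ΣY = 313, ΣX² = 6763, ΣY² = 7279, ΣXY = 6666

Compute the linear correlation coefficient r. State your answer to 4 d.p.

0.5238

r = (nΣXY − ΣXΣY) / √[(nΣX² − (ΣX)²)(nΣY² − (ΣY)²)]
Numerator: 15×6666 − 301×313 = 5777
Denominator: √[(101445 − 90601)(109185 − 97969)] = √[10844 × 11216] = 11028.4316
r = 5777 / 11028.4316 ≈ 0.5238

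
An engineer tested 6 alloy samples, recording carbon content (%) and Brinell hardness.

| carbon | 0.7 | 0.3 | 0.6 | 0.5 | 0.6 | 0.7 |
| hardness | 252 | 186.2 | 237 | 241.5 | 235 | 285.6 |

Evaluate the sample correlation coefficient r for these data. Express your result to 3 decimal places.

0.896

n = 6, Σx = 3.4, Σy = 1437.3, Σx² = 2.04, Σy² = 349458.05, Σxy = 836.13
nΣxy − ΣxΣy = 5016.78 − 4886.82 = 129.96
nΣx² − (Σx)² = 12.24 − 11.56 = 0.68; nΣy² − (Σy)² = 2096748.3 − 2065831.29 = 30917.01
r = 129.96 / √(0.68 × 30917.01) = 129.96 / 144.9951 ≈ 0.896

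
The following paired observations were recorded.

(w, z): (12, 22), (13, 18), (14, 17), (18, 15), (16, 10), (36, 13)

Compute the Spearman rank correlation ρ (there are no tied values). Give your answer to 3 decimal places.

-0.829

Rank w: 1, 2, 3, 5, 4, 6
Rank z: 6, 5, 4, 3, 1, 2
d = rank(w) − rank(z): -5, -3, -1, 2, 3, 4; Σd² = 64
ρ = 1 − 6Σd² / [n(n²−1)] = 1 − 6×64 / (6×35) = 1 − 384/210 ≈ -0.829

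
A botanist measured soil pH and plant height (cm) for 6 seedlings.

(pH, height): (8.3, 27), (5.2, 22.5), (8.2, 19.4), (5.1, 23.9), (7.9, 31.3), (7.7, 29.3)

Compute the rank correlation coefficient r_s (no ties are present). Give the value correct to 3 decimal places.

Rank pH: 6, 2, 5, 1, 4, 3
Rank height: 4, 2, 1, 3, 6, 5
d = rank(pH) − rank(height): 2, 0, 4, -2, -2, -2; Σd² = 32
ρ = 1 − 6Σd² / [n(n²−1)] = 1 − 6×32 / (6×35) = 1 − 192/210 ≈ 0.086

0.086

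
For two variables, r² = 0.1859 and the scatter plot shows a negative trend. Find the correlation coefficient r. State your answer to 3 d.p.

|r| = √0.1859 = 0.431
The association is negative, so r = −0.431.

-0.431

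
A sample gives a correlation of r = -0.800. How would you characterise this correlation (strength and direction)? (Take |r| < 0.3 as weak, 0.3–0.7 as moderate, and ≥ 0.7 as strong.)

strong negative

r = -0.800 < 0 so the relationship is negative.
|r| = 0.800, which falls in the strong range.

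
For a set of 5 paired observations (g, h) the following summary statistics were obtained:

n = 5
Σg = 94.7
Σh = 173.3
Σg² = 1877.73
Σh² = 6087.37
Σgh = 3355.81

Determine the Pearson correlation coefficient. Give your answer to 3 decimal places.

r = (nΣgh − ΣgΣh) / √[(nΣg² − (Σg)²)(nΣh² − (Σh)²)]
Numerator: 5×3355.81 − 94.7×173.3 = 367.54
Denominator: √[(9388.65 − 8968.09)(30436.85 − 30032.89)] = √[420.56 × 403.96] = 412.1764
r = 367.54 / 412.1764 ≈ 0.892

0.892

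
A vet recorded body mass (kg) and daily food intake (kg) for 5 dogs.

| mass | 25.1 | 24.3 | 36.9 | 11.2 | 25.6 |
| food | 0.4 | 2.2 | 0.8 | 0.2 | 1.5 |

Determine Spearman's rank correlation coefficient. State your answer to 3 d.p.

Rank mass: 3, 2, 5, 1, 4
Rank food: 2, 5, 3, 1, 4
d = rank(mass) − rank(food): 1, -3, 2, 0, 0; Σd² = 14
ρ = 1 − 6Σd² / [n(n²−1)] = 1 − 6×14 / (5×24) = 1 − 84/120 ≈ 0.300

0.300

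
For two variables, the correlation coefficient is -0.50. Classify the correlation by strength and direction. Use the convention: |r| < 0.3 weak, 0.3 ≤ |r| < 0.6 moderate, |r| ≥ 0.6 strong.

moderate negative

r = -0.50 < 0 so the relationship is negative.
|r| = 0.50, which falls in the moderate range.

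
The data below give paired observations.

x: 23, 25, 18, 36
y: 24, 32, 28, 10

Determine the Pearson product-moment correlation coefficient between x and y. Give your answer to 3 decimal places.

-0.830

n = 4, Σx = 102, Σy = 94, Σx² = 2774, Σy² = 2484, Σxy = 2216
nΣxy − ΣxΣy = 8864 − 9588 = -724
nΣx² − (Σx)² = 11096 − 10404 = 692; nΣy² − (Σy)² = 9936 − 8836 = 1100
r = -724 / √(692 × 1100) = -724 / 872.4678 ≈ -0.830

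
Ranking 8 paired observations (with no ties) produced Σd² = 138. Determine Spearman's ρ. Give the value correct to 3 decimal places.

ρ = 1 − 6Σd² / [n(n²−1)] = 1 − 6×138 / (8×63)
  = 1 − 828/504 = 1 − 1.6429 ≈ -0.643

-0.643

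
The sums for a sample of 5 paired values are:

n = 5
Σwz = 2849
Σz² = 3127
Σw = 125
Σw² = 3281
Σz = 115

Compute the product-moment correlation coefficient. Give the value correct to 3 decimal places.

-0.095

r = (nΣwz − ΣwΣz) / √[(nΣw² − (Σw)²)(nΣz² − (Σz)²)]
Numerator: 5×2849 − 125×115 = -130
Denominator: √[(16405 − 15625)(15635 − 13225)] = √[780 × 2410] = 1371.0580
r = -130 / 1371.0580 ≈ -0.095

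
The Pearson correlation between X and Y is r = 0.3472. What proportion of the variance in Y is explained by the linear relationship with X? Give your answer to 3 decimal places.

r² = (0.3472)² = 0.121

0.121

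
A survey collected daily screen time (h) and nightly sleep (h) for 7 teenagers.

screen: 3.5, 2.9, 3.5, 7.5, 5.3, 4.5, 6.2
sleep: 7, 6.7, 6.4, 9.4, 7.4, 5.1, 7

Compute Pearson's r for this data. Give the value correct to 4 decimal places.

n = 7, Σx = 33.4, Σy = 49, Σx² = 175.94, Σy² = 352.98, Σxy = 242.4
nΣxy − ΣxΣy = 1696.8 − 1636.6 = 60.2
nΣx² − (Σx)² = 1231.58 − 1115.56 = 116.02; nΣy² − (Σy)² = 2470.86 − 2401 = 69.86
r = 60.2 / √(116.02 × 69.86) = 60.2 / 90.0286 ≈ 0.6687

0.6687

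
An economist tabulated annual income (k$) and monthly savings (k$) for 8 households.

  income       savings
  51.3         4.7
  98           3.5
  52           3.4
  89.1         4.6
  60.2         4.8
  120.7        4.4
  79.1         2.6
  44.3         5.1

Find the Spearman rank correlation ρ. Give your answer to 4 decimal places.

-0.4762

Rank income: 2, 7, 3, 6, 4, 8, 5, 1
Rank savings: 6, 3, 2, 5, 7, 4, 1, 8
d = rank(income) − rank(savings): -4, 4, 1, 1, -3, 4, 4, -7; Σd² = 124
ρ = 1 − 6Σd² / [n(n²−1)] = 1 − 6×124 / (8×63) = 1 − 744/504 ≈ -0.4762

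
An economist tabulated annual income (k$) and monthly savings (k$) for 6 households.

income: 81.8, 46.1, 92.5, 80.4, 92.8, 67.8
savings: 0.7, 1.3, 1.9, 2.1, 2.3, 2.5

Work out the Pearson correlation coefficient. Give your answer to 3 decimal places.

n = 6, Σx = 461.4, Σy = 10.8, Σx² = 37045.54, Σy² = 21.74, Σxy = 844.72
nΣxy − ΣxΣy = 5068.32 − 4983.12 = 85.2
nΣx² − (Σx)² = 222273.24 − 212889.96 = 9383.28; nΣy² − (Σy)² = 130.44 − 116.64 = 13.8
r = 85.2 / √(9383.28 × 13.8) = 85.2 / 359.8462 ≈ 0.237

0.237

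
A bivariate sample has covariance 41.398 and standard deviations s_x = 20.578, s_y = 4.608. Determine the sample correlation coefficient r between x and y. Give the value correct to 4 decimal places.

0.4366

r = Cov(x,y) / (s_x · s_y) = 41.398 / (20.578 × 4.608)
  = 41.398 / 94.8234 ≈ 0.4366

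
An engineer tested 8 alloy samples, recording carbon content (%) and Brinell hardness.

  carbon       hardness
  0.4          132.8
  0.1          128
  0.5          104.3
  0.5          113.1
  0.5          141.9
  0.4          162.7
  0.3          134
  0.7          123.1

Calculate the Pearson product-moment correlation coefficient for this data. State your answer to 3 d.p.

n = 8, Σx = 3.4, Σy = 1039.9, Σx² = 1.66, Σy² = 137406.45, Σxy = 437.02
nΣxy − ΣxΣy = 3496.16 − 3535.66 = -39.5
nΣx² − (Σx)² = 13.28 − 11.56 = 1.72; nΣy² − (Σy)² = 1099251.6 − 1081392.01 = 17859.59
r = -39.5 / √(1.72 × 17859.59) = -39.5 / 175.2669 ≈ -0.225

-0.225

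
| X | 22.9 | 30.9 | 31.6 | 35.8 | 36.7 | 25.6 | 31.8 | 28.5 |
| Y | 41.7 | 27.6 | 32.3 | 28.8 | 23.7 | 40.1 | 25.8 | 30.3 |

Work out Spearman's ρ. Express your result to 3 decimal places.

Rank X: 1, 4, 5, 7, 8, 2, 6, 3
Rank Y: 8, 3, 6, 4, 1, 7, 2, 5
d = rank(X) − rank(Y): -7, 1, -1, 3, 7, -5, 4, -2; Σd² = 154
ρ = 1 − 6Σd² / [n(n²−1)] = 1 − 6×154 / (8×63) = 1 − 924/504 ≈ -0.833

-0.833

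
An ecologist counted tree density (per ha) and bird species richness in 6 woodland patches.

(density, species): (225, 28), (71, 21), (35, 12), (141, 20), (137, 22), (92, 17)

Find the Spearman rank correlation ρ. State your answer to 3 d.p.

0.714

Rank density: 6, 2, 1, 5, 4, 3
Rank species: 6, 4, 1, 3, 5, 2
d = rank(density) − rank(species): 0, -2, 0, 2, -1, 1; Σd² = 10
ρ = 1 − 6Σd² / [n(n²−1)] = 1 − 6×10 / (6×35) = 1 − 60/210 ≈ 0.714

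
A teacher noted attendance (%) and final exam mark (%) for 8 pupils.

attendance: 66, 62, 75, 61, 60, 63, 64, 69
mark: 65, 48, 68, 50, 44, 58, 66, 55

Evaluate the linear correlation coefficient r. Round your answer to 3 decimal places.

n = 8, Σx = 520, Σy = 454, Σx² = 33972, Σy² = 26334, Σxy = 29729
nΣxy − ΣxΣy = 237832 − 236080 = 1752
nΣx² − (Σx)² = 271776 − 270400 = 1376; nΣy² − (Σy)² = 210672 − 206116 = 4556
r = 1752 / √(1376 × 4556) = 1752 / 2503.8083 ≈ 0.700

0.700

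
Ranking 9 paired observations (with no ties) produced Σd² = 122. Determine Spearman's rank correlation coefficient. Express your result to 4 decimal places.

ρ = 1 − 6Σd² / [n(n²−1)] = 1 − 6×122 / (9×80)
  = 1 − 732/720 = 1 − 1.01667 ≈ -0.0167

-0.0167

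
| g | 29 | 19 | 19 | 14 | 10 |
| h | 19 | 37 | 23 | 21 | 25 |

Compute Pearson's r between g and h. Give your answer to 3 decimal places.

-0.199

n = 5, Σg = 91, Σh = 125, Σg² = 1859, Σh² = 3325, Σgh = 2235
nΣgh − ΣgΣh = 11175 − 11375 = -200
nΣg² − (Σg)² = 9295 − 8281 = 1014; nΣh² − (Σh)² = 16625 − 15625 = 1000
r = -200 / √(1014 × 1000) = -200 / 1006.9757 ≈ -0.199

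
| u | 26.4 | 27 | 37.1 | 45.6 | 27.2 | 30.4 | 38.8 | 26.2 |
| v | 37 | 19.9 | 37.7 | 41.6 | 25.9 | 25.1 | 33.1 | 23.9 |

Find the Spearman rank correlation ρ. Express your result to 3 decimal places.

Rank u: 2, 3, 6, 8, 4, 5, 7, 1
Rank v: 6, 1, 7, 8, 4, 3, 5, 2
d = rank(u) − rank(v): -4, 2, -1, 0, 0, 2, 2, -1; Σd² = 30
ρ = 1 − 6Σd² / [n(n²−1)] = 1 − 6×30 / (8×63) = 1 − 180/504 ≈ 0.643

0.643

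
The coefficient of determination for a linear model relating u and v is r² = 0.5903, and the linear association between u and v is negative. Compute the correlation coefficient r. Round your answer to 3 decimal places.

|r| = √0.5903 = 0.768
The association is negative, so r = −0.768.

-0.768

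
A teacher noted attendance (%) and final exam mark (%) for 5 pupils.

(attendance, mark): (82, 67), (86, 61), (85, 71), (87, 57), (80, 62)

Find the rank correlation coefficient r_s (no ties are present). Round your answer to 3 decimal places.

Rank attendance: 2, 4, 3, 5, 1
Rank mark: 4, 2, 5, 1, 3
d = rank(attendance) − rank(mark): -2, 2, -2, 4, -2; Σd² = 32
ρ = 1 − 6Σd² / [n(n²−1)] = 1 − 6×32 / (5×24) = 1 − 192/120 ≈ -0.600

-0.600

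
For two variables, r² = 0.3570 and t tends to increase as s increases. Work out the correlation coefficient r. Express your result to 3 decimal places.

|r| = √0.3570 = 0.597
The association is positive, so r = 0.597.

0.597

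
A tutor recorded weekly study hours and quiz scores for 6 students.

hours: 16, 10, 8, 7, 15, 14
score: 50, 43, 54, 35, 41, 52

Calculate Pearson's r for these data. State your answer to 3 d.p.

n = 6, Σx = 70, Σy = 275, Σx² = 890, Σy² = 12875, Σxy = 3250
nΣxy − ΣxΣy = 19500 − 19250 = 250
nΣx² − (Σx)² = 5340 − 4900 = 440; nΣy² − (Σy)² = 77250 − 75625 = 1625
r = 250 / √(440 × 1625) = 250 / 845.5767 ≈ 0.296

0.296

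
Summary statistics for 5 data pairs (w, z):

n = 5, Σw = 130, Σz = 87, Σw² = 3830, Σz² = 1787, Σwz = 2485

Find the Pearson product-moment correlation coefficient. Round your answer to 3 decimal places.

0.636

r = (nΣwz − ΣwΣz) / √[(nΣw² − (Σw)²)(nΣz² − (Σz)²)]
Numerator: 5×2485 − 130×87 = 1115
Denominator: √[(19150 − 16900)(8935 − 7569)] = √[2250 × 1366] = 1753.1400
r = 1115 / 1753.1400 ≈ 0.636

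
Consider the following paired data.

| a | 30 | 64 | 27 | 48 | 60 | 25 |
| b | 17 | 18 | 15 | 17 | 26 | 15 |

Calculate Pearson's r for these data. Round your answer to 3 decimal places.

0.693

n = 6, Σa = 254, Σb = 108, Σa² = 12254, Σb² = 2028, Σab = 4818
nΣab − ΣaΣb = 28908 − 27432 = 1476
nΣa² − (Σa)² = 73524 − 64516 = 9008; nΣb² − (Σb)² = 12168 − 11664 = 504
r = 1476 / √(9008 × 504) = 1476 / 2130.7351 ≈ 0.693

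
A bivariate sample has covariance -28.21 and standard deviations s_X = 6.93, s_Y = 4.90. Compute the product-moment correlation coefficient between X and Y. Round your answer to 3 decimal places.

r = Cov(X,Y) / (s_X · s_Y) = -28.21 / (6.93 × 4.90)
  = -28.21 / 33.9570 ≈ -0.831

-0.831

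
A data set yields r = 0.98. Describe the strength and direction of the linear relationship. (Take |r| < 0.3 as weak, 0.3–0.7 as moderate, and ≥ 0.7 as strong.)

strong positive

r = 0.98 > 0 so the relationship is positive.
|r| = 0.98, which falls in the strong range.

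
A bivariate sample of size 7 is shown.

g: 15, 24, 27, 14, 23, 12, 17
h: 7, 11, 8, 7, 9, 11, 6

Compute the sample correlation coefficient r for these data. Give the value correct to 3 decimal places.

n = 7, Σg = 132, Σh = 59, Σg² = 2688, Σh² = 521, Σgh = 1124
nΣgh − ΣgΣh = 7868 − 7788 = 80
nΣg² − (Σg)² = 18816 − 17424 = 1392; nΣh² − (Σh)² = 3647 − 3481 = 166
r = 80 / √(1392 × 166) = 80 / 480.6995 ≈ 0.166

0.166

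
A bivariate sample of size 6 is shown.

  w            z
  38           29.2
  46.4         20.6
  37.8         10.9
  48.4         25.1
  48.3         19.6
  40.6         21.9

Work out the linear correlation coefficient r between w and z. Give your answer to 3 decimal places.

0.145

n = 6, Σw = 259.5, Σz = 127.3, Σw² = 11349.61, Σz² = 2889.59, Σwz = 5528.12
nΣwz − ΣwΣz = 33168.72 − 33034.35 = 134.37
nΣw² − (Σw)² = 68097.66 − 67340.25 = 757.41; nΣz² − (Σz)² = 17337.54 − 16205.29 = 1132.25
r = 134.37 / √(757.41 × 1132.25) = 134.37 / 926.0548 ≈ 0.145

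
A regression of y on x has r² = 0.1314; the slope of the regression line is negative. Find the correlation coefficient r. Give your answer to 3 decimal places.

-0.362

|r| = √0.1314 = 0.362
The association is negative, so r = −0.362.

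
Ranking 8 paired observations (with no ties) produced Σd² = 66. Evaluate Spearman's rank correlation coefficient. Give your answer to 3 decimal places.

ρ = 1 − 6Σd² / [n(n²−1)] = 1 − 6×66 / (8×63)
  = 1 − 396/504 = 1 − 0.7857 ≈ 0.214

0.214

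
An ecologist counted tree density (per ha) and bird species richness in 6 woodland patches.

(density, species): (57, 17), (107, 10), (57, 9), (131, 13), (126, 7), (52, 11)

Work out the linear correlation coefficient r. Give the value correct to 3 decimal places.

n = 6, Σx = 530, Σy = 67, Σx² = 53688, Σy² = 809, Σxy = 5709
nΣxy − ΣxΣy = 34254 − 35510 = -1256
nΣx² − (Σx)² = 322128 − 280900 = 41228; nΣy² − (Σy)² = 4854 − 4489 = 365
r = -1256 / √(41228 × 365) = -1256 / 3879.2035 ≈ -0.324

-0.324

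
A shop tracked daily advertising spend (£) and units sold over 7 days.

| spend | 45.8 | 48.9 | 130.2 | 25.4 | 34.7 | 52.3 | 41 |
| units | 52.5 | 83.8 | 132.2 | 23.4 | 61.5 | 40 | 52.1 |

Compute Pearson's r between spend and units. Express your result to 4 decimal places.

n = 7, Σx = 378.3, Σy = 445.5, Σx² = 27706.43, Σy² = 35899.75, Σxy = 30671.27
nΣxy − ΣxΣy = 214698.89 − 168532.65 = 46166.24
nΣx² − (Σx)² = 193945.01 − 143110.89 = 50834.12; nΣy² − (Σy)² = 251298.25 − 198470.25 = 52828
r = 46166.24 / √(50834.12 × 52828) = 46166.24 / 51821.4713 ≈ 0.8909

0.8909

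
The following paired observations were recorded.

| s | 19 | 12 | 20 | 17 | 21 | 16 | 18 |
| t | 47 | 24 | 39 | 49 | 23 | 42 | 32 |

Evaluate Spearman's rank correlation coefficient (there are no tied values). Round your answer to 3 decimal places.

Rank s: 5, 1, 6, 3, 7, 2, 4
Rank t: 6, 2, 4, 7, 1, 5, 3
d = rank(s) − rank(t): -1, -1, 2, -4, 6, -3, 1; Σd² = 68
ρ = 1 − 6Σd² / [n(n²−1)] = 1 − 6×68 / (7×48) = 1 − 408/336 ≈ -0.214

-0.214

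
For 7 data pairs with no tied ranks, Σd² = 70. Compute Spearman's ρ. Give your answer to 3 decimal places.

-0.250

ρ = 1 − 6Σd² / [n(n²−1)] = 1 − 6×70 / (7×48)
  = 1 − 420/336 = 1 − 1.2500 ≈ -0.250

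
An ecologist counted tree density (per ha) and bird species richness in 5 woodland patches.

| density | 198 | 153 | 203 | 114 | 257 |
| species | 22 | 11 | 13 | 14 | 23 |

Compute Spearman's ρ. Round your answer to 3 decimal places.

Rank density: 3, 2, 4, 1, 5
Rank species: 4, 1, 2, 3, 5
d = rank(density) − rank(species): -1, 1, 2, -2, 0; Σd² = 10
ρ = 1 − 6Σd² / [n(n²−1)] = 1 − 6×10 / (5×24) = 1 − 60/120 ≈ 0.500

0.500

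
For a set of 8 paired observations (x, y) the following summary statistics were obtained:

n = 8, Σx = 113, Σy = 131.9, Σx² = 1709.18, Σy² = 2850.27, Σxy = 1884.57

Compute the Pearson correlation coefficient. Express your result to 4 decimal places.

0.0777

r = (nΣxy − ΣxΣy) / √[(nΣx² − (Σx)²)(nΣy² − (Σy)²)]
Numerator: 8×1884.57 − 113×131.9 = 171.86
Denominator: √[(13673.44 − 12769)(22802.16 − 17397.61)] = √[904.44 × 5404.55] = 2210.9028
r = 171.86 / 2210.9028 ≈ 0.0777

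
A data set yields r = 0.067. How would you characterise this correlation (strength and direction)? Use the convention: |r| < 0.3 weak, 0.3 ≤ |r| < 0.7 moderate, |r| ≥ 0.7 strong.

r = 0.067 > 0 so the relationship is positive.
|r| = 0.067, which falls in the weak range.

weak positive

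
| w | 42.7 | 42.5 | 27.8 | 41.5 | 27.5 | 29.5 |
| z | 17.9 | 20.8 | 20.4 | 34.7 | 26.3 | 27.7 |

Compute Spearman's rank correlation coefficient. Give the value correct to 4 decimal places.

Rank w: 6, 5, 2, 4, 1, 3
Rank z: 1, 3, 2, 6, 4, 5
d = rank(w) − rank(z): 5, 2, 0, -2, -3, -2; Σd² = 46
ρ = 1 − 6Σd² / [n(n²−1)] = 1 − 6×46 / (6×35) = 1 − 276/210 ≈ -0.3143

-0.3143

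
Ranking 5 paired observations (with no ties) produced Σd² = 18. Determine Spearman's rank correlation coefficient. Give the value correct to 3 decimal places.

0.100

ρ = 1 − 6Σd² / [n(n²−1)] = 1 − 6×18 / (5×24)
  = 1 − 108/120 = 1 − 0.9000 ≈ 0.100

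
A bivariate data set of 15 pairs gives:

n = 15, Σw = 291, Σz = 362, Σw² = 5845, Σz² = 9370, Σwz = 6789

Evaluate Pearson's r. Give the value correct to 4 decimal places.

-0.6574

r = (nΣwz − ΣwΣz) / √[(nΣw² − (Σw)²)(nΣz² − (Σz)²)]
Numerator: 15×6789 − 291×362 = -3507
Denominator: √[(87675 − 84681)(140550 − 131044)] = √[2994 × 9506] = 5334.8818
r = -3507 / 5334.8818 ≈ -0.6574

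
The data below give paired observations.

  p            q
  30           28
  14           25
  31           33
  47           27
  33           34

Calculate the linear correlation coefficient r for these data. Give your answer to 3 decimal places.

n = 5, Σp = 155, Σq = 147, Σp² = 5355, Σq² = 4383, Σpq = 4604
nΣpq − ΣpΣq = 23020 − 22785 = 235
nΣp² − (Σp)² = 26775 − 24025 = 2750; nΣq² − (Σq)² = 21915 − 21609 = 306
r = 235 / √(2750 × 306) = 235 / 917.3331 ≈ 0.256

0.256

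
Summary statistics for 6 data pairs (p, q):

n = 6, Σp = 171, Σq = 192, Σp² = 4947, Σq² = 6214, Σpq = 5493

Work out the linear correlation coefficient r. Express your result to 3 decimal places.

0.293

r = (nΣpq − ΣpΣq) / √[(nΣp² − (Σp)²)(nΣq² − (Σq)²)]
Numerator: 6×5493 − 171×192 = 126
Denominator: √[(29682 − 29241)(37284 − 36864)] = √[441 × 420] = 430.3719
r = 126 / 430.3719 ≈ 0.293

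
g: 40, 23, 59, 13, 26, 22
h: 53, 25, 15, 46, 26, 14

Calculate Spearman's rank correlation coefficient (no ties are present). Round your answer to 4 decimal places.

Rank g: 5, 3, 6, 1, 4, 2
Rank h: 6, 3, 2, 5, 4, 1
d = rank(g) − rank(h): -1, 0, 4, -4, 0, 1; Σd² = 34
ρ = 1 − 6Σd² / [n(n²−1)] = 1 − 6×34 / (6×35) = 1 − 204/210 ≈ 0.0286

0.0286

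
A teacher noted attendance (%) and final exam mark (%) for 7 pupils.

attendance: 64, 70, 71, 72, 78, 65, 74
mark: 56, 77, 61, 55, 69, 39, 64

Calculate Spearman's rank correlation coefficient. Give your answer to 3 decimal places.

Rank attendance: 1, 3, 4, 5, 7, 2, 6
Rank mark: 3, 7, 4, 2, 6, 1, 5
d = rank(attendance) − rank(mark): -2, -4, 0, 3, 1, 1, 1; Σd² = 32
ρ = 1 − 6Σd² / [n(n²−1)] = 1 − 6×32 / (7×48) = 1 − 192/336 ≈ 0.429

0.429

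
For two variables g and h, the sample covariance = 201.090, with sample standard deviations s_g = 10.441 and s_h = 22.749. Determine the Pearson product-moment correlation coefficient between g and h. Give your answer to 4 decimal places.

0.8466

r = Cov(g,h) / (s_g · s_h) = 201.090 / (10.441 × 22.749)
  = 201.090 / 237.5223 ≈ 0.8466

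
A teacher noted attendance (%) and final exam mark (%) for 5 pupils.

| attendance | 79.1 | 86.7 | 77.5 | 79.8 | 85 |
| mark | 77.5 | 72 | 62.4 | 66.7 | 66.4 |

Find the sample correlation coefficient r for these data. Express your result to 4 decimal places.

n = 5, Σx = 408.1, Σy = 345, Σx² = 33372.99, Σy² = 23941.86, Σxy = 28175.31
nΣxy − ΣxΣy = 140876.55 − 140794.5 = 82.05
nΣx² − (Σx)² = 166864.95 − 166545.61 = 319.34; nΣy² − (Σy)² = 119709.3 − 119025 = 684.3
r = 82.05 / √(319.34 × 684.3) = 82.05 / 467.4659 ≈ 0.1755

0.1755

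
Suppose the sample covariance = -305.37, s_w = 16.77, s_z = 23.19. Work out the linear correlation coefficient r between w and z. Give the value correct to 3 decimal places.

-0.785

r = Cov(w,z) / (s_w · s_z) = -305.37 / (16.77 × 23.19)
  = -305.37 / 388.8963 ≈ -0.785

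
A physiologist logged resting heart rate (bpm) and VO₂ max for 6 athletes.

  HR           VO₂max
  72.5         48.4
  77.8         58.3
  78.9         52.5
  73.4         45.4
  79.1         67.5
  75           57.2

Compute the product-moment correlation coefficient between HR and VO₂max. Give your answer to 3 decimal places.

n = 6, Σx = 456.7, Σy = 329.3, Σx² = 34803.67, Σy² = 18386.95, Σxy = 25148.6
nΣxy − ΣxΣy = 150891.6 − 150391.31 = 500.29
nΣx² − (Σx)² = 208822.02 − 208574.89 = 247.13; nΣy² − (Σy)² = 110321.7 − 108438.49 = 1883.21
r = 500.29 / √(247.13 × 1883.21) = 500.29 / 682.2006 ≈ 0.733

0.733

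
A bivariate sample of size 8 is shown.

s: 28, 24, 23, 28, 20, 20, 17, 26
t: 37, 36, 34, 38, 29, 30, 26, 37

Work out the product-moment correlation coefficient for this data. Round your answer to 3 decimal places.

n = 8, Σs = 186, Σt = 267, Σs² = 4438, Σt² = 9051, Σst = 6330
nΣst − ΣsΣt = 50640 − 49662 = 978
nΣs² − (Σs)² = 35504 − 34596 = 908; nΣt² − (Σt)² = 72408 − 71289 = 1119
r = 978 / √(908 × 1119) = 978 / 1007.9940 ≈ 0.970

0.970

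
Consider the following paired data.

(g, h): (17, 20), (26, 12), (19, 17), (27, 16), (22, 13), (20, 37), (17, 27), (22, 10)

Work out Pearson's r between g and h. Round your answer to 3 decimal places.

-0.496

n = 8, Σg = 170, Σh = 152, Σg² = 3712, Σh² = 3456, Σgh = 3112
nΣgh − ΣgΣh = 24896 − 25840 = -944
nΣg² − (Σg)² = 29696 − 28900 = 796; nΣh² − (Σh)² = 27648 − 23104 = 4544
r = -944 / √(796 × 4544) = -944 / 1901.8475 ≈ -0.496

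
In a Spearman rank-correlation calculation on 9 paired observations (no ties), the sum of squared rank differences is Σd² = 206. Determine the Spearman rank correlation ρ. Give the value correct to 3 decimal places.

-0.717

ρ = 1 − 6Σd² / [n(n²−1)] = 1 − 6×206 / (9×80)
  = 1 − 1236/720 = 1 − 1.7167 ≈ -0.717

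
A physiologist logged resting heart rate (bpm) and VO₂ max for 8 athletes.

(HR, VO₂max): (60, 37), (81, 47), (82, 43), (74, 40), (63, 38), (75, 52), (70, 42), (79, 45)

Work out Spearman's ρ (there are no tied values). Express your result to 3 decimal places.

Rank HR: 1, 7, 8, 4, 2, 5, 3, 6
Rank VO₂max: 1, 7, 5, 3, 2, 8, 4, 6
d = rank(HR) − rank(VO₂max): 0, 0, 3, 1, 0, -3, -1, 0; Σd² = 20
ρ = 1 − 6Σd² / [n(n²−1)] = 1 − 6×20 / (8×63) = 1 − 120/504 ≈ 0.762

0.762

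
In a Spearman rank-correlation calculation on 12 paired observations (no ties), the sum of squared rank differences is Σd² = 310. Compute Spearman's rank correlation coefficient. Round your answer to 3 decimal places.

-0.084

ρ = 1 − 6Σd² / [n(n²−1)] = 1 − 6×310 / (12×143)
  = 1 − 1860/1716 = 1 − 1.0839 ≈ -0.084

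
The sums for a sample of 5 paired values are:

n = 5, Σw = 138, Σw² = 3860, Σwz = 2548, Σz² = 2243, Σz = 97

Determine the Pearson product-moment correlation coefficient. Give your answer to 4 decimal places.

-0.9501

r = (nΣwz − ΣwΣz) / √[(nΣw² − (Σw)²)(nΣz² − (Σz)²)]
Numerator: 5×2548 − 138×97 = -646
Denominator: √[(19300 − 19044)(11215 − 9409)] = √[256 × 1806] = 679.9529
r = -646 / 679.9529 ≈ -0.9501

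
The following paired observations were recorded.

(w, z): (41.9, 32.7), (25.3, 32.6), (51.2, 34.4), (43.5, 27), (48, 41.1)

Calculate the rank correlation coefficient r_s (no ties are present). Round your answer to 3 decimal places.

Rank w: 2, 1, 5, 3, 4
Rank z: 3, 2, 4, 1, 5
d = rank(w) − rank(z): -1, -1, 1, 2, -1; Σd² = 8
ρ = 1 − 6Σd² / [n(n²−1)] = 1 − 6×8 / (5×24) = 1 − 48/120 ≈ 0.600

0.600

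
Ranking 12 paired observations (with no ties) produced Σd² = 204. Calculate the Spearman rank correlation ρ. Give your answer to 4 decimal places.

ρ = 1 − 6Σd² / [n(n²−1)] = 1 − 6×204 / (12×143)
  = 1 − 1224/1716 = 1 − 0.71329 ≈ 0.2867

0.2867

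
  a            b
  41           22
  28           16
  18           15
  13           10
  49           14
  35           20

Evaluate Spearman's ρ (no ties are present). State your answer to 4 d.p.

0.4286

Rank a: 5, 3, 2, 1, 6, 4
Rank b: 6, 4, 3, 1, 2, 5
d = rank(a) − rank(b): -1, -1, -1, 0, 4, -1; Σd² = 20
ρ = 1 − 6Σd² / [n(n²−1)] = 1 − 6×20 / (6×35) = 1 − 120/210 ≈ 0.4286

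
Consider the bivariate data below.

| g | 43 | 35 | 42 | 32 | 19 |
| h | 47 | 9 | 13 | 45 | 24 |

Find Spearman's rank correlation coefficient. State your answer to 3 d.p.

Rank g: 5, 3, 4, 2, 1
Rank h: 5, 1, 2, 4, 3
d = rank(g) − rank(h): 0, 2, 2, -2, -2; Σd² = 16
ρ = 1 − 6Σd² / [n(n²−1)] = 1 − 6×16 / (5×24) = 1 − 96/120 ≈ 0.200

0.200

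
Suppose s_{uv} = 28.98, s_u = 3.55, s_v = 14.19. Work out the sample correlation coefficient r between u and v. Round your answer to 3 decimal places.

r = Cov(u,v) / (s_u · s_v) = 28.98 / (3.55 × 14.19)
  = 28.98 / 50.3745 ≈ 0.575

0.575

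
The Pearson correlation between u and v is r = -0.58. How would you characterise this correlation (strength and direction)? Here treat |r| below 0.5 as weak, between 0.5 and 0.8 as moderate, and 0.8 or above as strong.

moderate negative

r = -0.58 < 0 so the relationship is negative.
|r| = 0.58, which falls in the moderate range.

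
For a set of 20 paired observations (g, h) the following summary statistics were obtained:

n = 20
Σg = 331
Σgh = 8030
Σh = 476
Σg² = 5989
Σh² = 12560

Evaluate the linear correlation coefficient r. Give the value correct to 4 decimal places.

r = (nΣgh − ΣgΣh) / √[(nΣg² − (Σg)²)(nΣh² − (Σh)²)]
Numerator: 20×8030 − 331×476 = 3044
Denominator: √[(119780 − 109561)(251200 − 226576)] = √[10219 × 24624] = 15862.9334
r = 3044 / 15862.9334 ≈ 0.1919

0.1919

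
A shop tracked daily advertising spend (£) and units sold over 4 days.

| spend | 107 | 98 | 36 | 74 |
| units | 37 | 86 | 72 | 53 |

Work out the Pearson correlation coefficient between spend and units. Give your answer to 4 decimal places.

-0.3080

n = 4, Σx = 315, Σy = 248, Σx² = 27825, Σy² = 16758, Σxy = 18901
nΣxy − ΣxΣy = 75604 − 78120 = -2516
nΣx² − (Σx)² = 111300 − 99225 = 12075; nΣy² − (Σy)² = 67032 − 61504 = 5528
r = -2516 / √(12075 × 5528) = -2516 / 8170.1040 ≈ -0.3080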